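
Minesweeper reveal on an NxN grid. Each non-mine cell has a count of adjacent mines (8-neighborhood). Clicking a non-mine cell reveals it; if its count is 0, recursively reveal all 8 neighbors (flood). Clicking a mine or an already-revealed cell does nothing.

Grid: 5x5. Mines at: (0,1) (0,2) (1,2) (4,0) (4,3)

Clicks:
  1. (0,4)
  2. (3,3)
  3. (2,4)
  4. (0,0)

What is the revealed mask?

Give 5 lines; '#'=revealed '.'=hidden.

Answer: #..##
...##
...##
...##
.....

Derivation:
Click 1 (0,4) count=0: revealed 8 new [(0,3) (0,4) (1,3) (1,4) (2,3) (2,4) (3,3) (3,4)] -> total=8
Click 2 (3,3) count=1: revealed 0 new [(none)] -> total=8
Click 3 (2,4) count=0: revealed 0 new [(none)] -> total=8
Click 4 (0,0) count=1: revealed 1 new [(0,0)] -> total=9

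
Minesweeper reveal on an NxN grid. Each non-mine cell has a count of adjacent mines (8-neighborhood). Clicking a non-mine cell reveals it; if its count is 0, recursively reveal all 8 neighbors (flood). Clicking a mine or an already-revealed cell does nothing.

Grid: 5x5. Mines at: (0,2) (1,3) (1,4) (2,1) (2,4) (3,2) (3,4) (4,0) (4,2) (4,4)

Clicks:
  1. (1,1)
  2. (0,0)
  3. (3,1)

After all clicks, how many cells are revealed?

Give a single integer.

Click 1 (1,1) count=2: revealed 1 new [(1,1)] -> total=1
Click 2 (0,0) count=0: revealed 3 new [(0,0) (0,1) (1,0)] -> total=4
Click 3 (3,1) count=4: revealed 1 new [(3,1)] -> total=5

Answer: 5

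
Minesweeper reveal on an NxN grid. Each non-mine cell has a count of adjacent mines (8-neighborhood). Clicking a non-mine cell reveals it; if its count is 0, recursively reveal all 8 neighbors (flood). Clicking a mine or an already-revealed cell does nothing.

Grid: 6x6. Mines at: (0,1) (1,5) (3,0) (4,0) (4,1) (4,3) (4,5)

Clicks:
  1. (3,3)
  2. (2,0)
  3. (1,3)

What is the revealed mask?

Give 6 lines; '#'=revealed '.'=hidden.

Click 1 (3,3) count=1: revealed 1 new [(3,3)] -> total=1
Click 2 (2,0) count=1: revealed 1 new [(2,0)] -> total=2
Click 3 (1,3) count=0: revealed 14 new [(0,2) (0,3) (0,4) (1,1) (1,2) (1,3) (1,4) (2,1) (2,2) (2,3) (2,4) (3,1) (3,2) (3,4)] -> total=16

Answer: ..###.
.####.
#####.
.####.
......
......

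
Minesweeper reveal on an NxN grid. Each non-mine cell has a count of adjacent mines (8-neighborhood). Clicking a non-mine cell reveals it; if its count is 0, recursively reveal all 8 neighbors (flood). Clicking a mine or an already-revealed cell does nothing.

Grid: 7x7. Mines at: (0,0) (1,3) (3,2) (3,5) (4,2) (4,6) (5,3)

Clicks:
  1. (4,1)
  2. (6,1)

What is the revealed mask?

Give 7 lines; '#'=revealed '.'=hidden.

Answer: .......
##.....
##.....
##.....
##.....
###....
###....

Derivation:
Click 1 (4,1) count=2: revealed 1 new [(4,1)] -> total=1
Click 2 (6,1) count=0: revealed 13 new [(1,0) (1,1) (2,0) (2,1) (3,0) (3,1) (4,0) (5,0) (5,1) (5,2) (6,0) (6,1) (6,2)] -> total=14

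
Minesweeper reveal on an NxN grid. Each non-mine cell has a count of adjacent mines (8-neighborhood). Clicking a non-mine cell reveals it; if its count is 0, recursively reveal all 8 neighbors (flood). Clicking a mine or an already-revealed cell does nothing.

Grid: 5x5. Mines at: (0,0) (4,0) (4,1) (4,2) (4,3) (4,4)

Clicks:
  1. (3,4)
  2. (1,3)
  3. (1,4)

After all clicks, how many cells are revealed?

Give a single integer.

Click 1 (3,4) count=2: revealed 1 new [(3,4)] -> total=1
Click 2 (1,3) count=0: revealed 18 new [(0,1) (0,2) (0,3) (0,4) (1,0) (1,1) (1,2) (1,3) (1,4) (2,0) (2,1) (2,2) (2,3) (2,4) (3,0) (3,1) (3,2) (3,3)] -> total=19
Click 3 (1,4) count=0: revealed 0 new [(none)] -> total=19

Answer: 19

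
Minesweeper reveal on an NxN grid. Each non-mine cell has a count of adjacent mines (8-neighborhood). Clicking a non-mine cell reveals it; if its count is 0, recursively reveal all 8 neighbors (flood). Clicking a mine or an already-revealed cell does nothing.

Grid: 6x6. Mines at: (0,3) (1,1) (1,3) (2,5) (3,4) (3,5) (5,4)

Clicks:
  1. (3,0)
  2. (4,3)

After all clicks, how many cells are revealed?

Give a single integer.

Answer: 16

Derivation:
Click 1 (3,0) count=0: revealed 16 new [(2,0) (2,1) (2,2) (2,3) (3,0) (3,1) (3,2) (3,3) (4,0) (4,1) (4,2) (4,3) (5,0) (5,1) (5,2) (5,3)] -> total=16
Click 2 (4,3) count=2: revealed 0 new [(none)] -> total=16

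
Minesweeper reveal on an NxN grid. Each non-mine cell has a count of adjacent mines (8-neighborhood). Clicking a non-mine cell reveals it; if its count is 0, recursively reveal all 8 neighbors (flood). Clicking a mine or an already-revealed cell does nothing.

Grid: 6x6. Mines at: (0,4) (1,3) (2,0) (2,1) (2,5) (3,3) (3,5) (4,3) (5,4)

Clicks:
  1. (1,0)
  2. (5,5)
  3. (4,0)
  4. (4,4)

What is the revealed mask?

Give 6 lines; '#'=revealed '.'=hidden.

Answer: ......
#.....
......
###...
###.#.
###..#

Derivation:
Click 1 (1,0) count=2: revealed 1 new [(1,0)] -> total=1
Click 2 (5,5) count=1: revealed 1 new [(5,5)] -> total=2
Click 3 (4,0) count=0: revealed 9 new [(3,0) (3,1) (3,2) (4,0) (4,1) (4,2) (5,0) (5,1) (5,2)] -> total=11
Click 4 (4,4) count=4: revealed 1 new [(4,4)] -> total=12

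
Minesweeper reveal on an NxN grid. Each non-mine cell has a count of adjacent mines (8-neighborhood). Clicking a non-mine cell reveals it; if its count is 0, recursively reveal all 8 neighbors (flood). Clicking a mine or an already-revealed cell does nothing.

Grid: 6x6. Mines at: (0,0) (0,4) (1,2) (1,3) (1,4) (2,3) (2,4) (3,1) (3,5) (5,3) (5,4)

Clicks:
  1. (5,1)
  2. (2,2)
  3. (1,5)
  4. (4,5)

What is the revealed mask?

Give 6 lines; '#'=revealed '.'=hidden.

Answer: ......
.....#
..#...
......
###..#
###...

Derivation:
Click 1 (5,1) count=0: revealed 6 new [(4,0) (4,1) (4,2) (5,0) (5,1) (5,2)] -> total=6
Click 2 (2,2) count=4: revealed 1 new [(2,2)] -> total=7
Click 3 (1,5) count=3: revealed 1 new [(1,5)] -> total=8
Click 4 (4,5) count=2: revealed 1 new [(4,5)] -> total=9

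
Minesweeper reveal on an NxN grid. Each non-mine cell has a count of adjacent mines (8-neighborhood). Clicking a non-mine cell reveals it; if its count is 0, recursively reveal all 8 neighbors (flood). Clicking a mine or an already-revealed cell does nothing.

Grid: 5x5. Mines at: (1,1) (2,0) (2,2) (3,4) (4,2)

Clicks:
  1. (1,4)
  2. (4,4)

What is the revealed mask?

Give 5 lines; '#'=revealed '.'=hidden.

Click 1 (1,4) count=0: revealed 8 new [(0,2) (0,3) (0,4) (1,2) (1,3) (1,4) (2,3) (2,4)] -> total=8
Click 2 (4,4) count=1: revealed 1 new [(4,4)] -> total=9

Answer: ..###
..###
...##
.....
....#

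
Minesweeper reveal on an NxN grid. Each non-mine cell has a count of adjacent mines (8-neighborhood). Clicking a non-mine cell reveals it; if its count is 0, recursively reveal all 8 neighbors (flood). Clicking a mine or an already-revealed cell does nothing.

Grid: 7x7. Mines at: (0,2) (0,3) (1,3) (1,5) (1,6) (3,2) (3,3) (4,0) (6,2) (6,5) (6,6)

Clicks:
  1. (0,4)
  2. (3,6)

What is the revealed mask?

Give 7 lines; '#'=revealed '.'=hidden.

Answer: ....#..
.......
....###
....###
....###
....###
.......

Derivation:
Click 1 (0,4) count=3: revealed 1 new [(0,4)] -> total=1
Click 2 (3,6) count=0: revealed 12 new [(2,4) (2,5) (2,6) (3,4) (3,5) (3,6) (4,4) (4,5) (4,6) (5,4) (5,5) (5,6)] -> total=13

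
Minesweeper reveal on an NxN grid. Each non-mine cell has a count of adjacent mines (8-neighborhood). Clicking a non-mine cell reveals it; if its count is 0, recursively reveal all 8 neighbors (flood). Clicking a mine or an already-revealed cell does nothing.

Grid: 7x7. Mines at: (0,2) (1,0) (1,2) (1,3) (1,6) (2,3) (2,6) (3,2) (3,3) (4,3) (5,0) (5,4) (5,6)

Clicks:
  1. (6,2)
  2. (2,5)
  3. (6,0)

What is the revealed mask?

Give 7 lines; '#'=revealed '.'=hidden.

Click 1 (6,2) count=0: revealed 6 new [(5,1) (5,2) (5,3) (6,1) (6,2) (6,3)] -> total=6
Click 2 (2,5) count=2: revealed 1 new [(2,5)] -> total=7
Click 3 (6,0) count=1: revealed 1 new [(6,0)] -> total=8

Answer: .......
.......
.....#.
.......
.......
.###...
####...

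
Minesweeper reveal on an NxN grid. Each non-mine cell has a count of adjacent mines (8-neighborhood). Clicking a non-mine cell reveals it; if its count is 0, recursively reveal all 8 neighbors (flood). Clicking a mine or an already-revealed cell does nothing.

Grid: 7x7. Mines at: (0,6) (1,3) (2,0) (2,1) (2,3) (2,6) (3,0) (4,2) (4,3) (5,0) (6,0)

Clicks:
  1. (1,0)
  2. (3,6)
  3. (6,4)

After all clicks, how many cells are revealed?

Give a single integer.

Answer: 19

Derivation:
Click 1 (1,0) count=2: revealed 1 new [(1,0)] -> total=1
Click 2 (3,6) count=1: revealed 1 new [(3,6)] -> total=2
Click 3 (6,4) count=0: revealed 17 new [(3,4) (3,5) (4,4) (4,5) (4,6) (5,1) (5,2) (5,3) (5,4) (5,5) (5,6) (6,1) (6,2) (6,3) (6,4) (6,5) (6,6)] -> total=19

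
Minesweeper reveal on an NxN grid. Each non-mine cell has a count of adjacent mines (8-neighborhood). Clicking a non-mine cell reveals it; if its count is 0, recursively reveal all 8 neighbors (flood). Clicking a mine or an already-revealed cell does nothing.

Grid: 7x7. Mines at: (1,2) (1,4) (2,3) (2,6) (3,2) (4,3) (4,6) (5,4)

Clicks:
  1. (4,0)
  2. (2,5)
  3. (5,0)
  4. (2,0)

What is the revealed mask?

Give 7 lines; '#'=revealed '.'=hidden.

Answer: ##.....
##.....
##...#.
##.....
###....
####...
####...

Derivation:
Click 1 (4,0) count=0: revealed 19 new [(0,0) (0,1) (1,0) (1,1) (2,0) (2,1) (3,0) (3,1) (4,0) (4,1) (4,2) (5,0) (5,1) (5,2) (5,3) (6,0) (6,1) (6,2) (6,3)] -> total=19
Click 2 (2,5) count=2: revealed 1 new [(2,5)] -> total=20
Click 3 (5,0) count=0: revealed 0 new [(none)] -> total=20
Click 4 (2,0) count=0: revealed 0 new [(none)] -> total=20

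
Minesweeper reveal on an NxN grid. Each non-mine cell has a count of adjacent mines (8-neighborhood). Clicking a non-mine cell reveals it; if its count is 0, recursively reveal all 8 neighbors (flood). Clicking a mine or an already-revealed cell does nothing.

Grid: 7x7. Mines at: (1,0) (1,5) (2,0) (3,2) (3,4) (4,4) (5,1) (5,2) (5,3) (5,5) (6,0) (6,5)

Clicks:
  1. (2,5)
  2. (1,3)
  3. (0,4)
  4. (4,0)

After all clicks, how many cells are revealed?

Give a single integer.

Answer: 14

Derivation:
Click 1 (2,5) count=2: revealed 1 new [(2,5)] -> total=1
Click 2 (1,3) count=0: revealed 12 new [(0,1) (0,2) (0,3) (0,4) (1,1) (1,2) (1,3) (1,4) (2,1) (2,2) (2,3) (2,4)] -> total=13
Click 3 (0,4) count=1: revealed 0 new [(none)] -> total=13
Click 4 (4,0) count=1: revealed 1 new [(4,0)] -> total=14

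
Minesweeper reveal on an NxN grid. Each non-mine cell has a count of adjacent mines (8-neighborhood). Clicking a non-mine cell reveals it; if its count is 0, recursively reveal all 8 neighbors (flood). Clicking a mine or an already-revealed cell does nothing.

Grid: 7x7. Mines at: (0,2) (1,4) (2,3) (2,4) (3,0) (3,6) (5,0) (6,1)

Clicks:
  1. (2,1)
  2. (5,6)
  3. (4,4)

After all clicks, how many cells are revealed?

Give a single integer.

Click 1 (2,1) count=1: revealed 1 new [(2,1)] -> total=1
Click 2 (5,6) count=0: revealed 22 new [(3,1) (3,2) (3,3) (3,4) (3,5) (4,1) (4,2) (4,3) (4,4) (4,5) (4,6) (5,1) (5,2) (5,3) (5,4) (5,5) (5,6) (6,2) (6,3) (6,4) (6,5) (6,6)] -> total=23
Click 3 (4,4) count=0: revealed 0 new [(none)] -> total=23

Answer: 23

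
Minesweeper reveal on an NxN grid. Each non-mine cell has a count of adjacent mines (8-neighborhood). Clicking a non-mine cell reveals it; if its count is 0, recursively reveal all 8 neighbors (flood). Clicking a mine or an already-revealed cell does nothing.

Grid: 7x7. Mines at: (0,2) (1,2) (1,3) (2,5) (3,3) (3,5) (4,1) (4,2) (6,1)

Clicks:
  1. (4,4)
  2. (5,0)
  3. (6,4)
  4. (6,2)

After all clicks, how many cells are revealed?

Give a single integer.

Answer: 15

Derivation:
Click 1 (4,4) count=2: revealed 1 new [(4,4)] -> total=1
Click 2 (5,0) count=2: revealed 1 new [(5,0)] -> total=2
Click 3 (6,4) count=0: revealed 13 new [(4,3) (4,5) (4,6) (5,2) (5,3) (5,4) (5,5) (5,6) (6,2) (6,3) (6,4) (6,5) (6,6)] -> total=15
Click 4 (6,2) count=1: revealed 0 new [(none)] -> total=15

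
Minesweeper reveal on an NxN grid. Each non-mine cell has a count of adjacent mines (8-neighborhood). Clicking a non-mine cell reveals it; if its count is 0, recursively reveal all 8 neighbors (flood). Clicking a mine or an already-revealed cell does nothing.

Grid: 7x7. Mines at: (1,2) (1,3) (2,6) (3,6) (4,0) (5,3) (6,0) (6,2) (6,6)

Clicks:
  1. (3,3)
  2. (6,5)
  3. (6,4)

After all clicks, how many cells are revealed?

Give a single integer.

Click 1 (3,3) count=0: revealed 15 new [(2,1) (2,2) (2,3) (2,4) (2,5) (3,1) (3,2) (3,3) (3,4) (3,5) (4,1) (4,2) (4,3) (4,4) (4,5)] -> total=15
Click 2 (6,5) count=1: revealed 1 new [(6,5)] -> total=16
Click 3 (6,4) count=1: revealed 1 new [(6,4)] -> total=17

Answer: 17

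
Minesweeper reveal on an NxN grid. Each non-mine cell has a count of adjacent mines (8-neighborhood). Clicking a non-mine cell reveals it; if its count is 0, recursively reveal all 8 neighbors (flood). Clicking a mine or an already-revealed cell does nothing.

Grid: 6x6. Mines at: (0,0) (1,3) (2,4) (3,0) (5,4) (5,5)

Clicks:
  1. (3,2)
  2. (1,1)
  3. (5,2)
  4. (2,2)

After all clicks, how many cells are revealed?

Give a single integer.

Click 1 (3,2) count=0: revealed 14 new [(2,1) (2,2) (2,3) (3,1) (3,2) (3,3) (4,0) (4,1) (4,2) (4,3) (5,0) (5,1) (5,2) (5,3)] -> total=14
Click 2 (1,1) count=1: revealed 1 new [(1,1)] -> total=15
Click 3 (5,2) count=0: revealed 0 new [(none)] -> total=15
Click 4 (2,2) count=1: revealed 0 new [(none)] -> total=15

Answer: 15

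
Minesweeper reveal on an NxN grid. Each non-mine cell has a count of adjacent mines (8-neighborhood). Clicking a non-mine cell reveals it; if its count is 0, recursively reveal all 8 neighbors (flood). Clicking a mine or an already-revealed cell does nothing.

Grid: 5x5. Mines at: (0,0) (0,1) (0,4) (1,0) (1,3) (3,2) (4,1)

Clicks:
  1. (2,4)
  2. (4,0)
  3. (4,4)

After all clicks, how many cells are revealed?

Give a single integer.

Answer: 7

Derivation:
Click 1 (2,4) count=1: revealed 1 new [(2,4)] -> total=1
Click 2 (4,0) count=1: revealed 1 new [(4,0)] -> total=2
Click 3 (4,4) count=0: revealed 5 new [(2,3) (3,3) (3,4) (4,3) (4,4)] -> total=7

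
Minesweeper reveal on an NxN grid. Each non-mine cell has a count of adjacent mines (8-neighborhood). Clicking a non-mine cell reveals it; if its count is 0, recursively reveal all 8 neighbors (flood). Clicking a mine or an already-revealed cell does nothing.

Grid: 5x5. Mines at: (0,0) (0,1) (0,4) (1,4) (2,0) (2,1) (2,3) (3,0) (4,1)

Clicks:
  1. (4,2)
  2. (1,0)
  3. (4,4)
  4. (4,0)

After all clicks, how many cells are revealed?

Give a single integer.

Click 1 (4,2) count=1: revealed 1 new [(4,2)] -> total=1
Click 2 (1,0) count=4: revealed 1 new [(1,0)] -> total=2
Click 3 (4,4) count=0: revealed 5 new [(3,2) (3,3) (3,4) (4,3) (4,4)] -> total=7
Click 4 (4,0) count=2: revealed 1 new [(4,0)] -> total=8

Answer: 8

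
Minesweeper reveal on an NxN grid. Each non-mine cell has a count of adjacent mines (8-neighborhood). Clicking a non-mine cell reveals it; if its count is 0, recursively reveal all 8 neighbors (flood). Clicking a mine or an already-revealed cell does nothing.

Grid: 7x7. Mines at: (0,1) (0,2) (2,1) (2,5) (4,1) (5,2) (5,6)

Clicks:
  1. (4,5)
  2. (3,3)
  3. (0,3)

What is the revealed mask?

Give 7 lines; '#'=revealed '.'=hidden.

Click 1 (4,5) count=1: revealed 1 new [(4,5)] -> total=1
Click 2 (3,3) count=0: revealed 19 new [(1,2) (1,3) (1,4) (2,2) (2,3) (2,4) (3,2) (3,3) (3,4) (3,5) (4,2) (4,3) (4,4) (5,3) (5,4) (5,5) (6,3) (6,4) (6,5)] -> total=20
Click 3 (0,3) count=1: revealed 1 new [(0,3)] -> total=21

Answer: ...#...
..###..
..###..
..####.
..####.
...###.
...###.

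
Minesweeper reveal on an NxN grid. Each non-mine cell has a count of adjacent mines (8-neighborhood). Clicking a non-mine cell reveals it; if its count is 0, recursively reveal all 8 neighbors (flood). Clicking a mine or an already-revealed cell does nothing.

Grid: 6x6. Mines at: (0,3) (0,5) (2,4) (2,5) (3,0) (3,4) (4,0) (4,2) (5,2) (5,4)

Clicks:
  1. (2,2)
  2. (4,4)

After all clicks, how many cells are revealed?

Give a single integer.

Answer: 15

Derivation:
Click 1 (2,2) count=0: revealed 14 new [(0,0) (0,1) (0,2) (1,0) (1,1) (1,2) (1,3) (2,0) (2,1) (2,2) (2,3) (3,1) (3,2) (3,3)] -> total=14
Click 2 (4,4) count=2: revealed 1 new [(4,4)] -> total=15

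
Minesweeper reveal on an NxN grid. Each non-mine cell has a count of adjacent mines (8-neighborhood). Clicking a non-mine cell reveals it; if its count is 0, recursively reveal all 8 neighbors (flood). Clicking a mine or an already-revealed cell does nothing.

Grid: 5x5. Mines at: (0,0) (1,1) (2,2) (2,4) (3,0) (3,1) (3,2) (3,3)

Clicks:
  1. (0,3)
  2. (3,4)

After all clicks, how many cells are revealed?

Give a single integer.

Answer: 7

Derivation:
Click 1 (0,3) count=0: revealed 6 new [(0,2) (0,3) (0,4) (1,2) (1,3) (1,4)] -> total=6
Click 2 (3,4) count=2: revealed 1 new [(3,4)] -> total=7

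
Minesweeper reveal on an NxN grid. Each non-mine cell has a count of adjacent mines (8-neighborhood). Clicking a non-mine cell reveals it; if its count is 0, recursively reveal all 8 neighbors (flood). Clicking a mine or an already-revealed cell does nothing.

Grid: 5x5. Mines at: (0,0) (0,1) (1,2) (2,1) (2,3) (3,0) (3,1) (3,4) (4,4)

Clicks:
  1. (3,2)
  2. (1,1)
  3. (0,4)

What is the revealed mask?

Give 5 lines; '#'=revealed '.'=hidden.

Click 1 (3,2) count=3: revealed 1 new [(3,2)] -> total=1
Click 2 (1,1) count=4: revealed 1 new [(1,1)] -> total=2
Click 3 (0,4) count=0: revealed 4 new [(0,3) (0,4) (1,3) (1,4)] -> total=6

Answer: ...##
.#.##
.....
..#..
.....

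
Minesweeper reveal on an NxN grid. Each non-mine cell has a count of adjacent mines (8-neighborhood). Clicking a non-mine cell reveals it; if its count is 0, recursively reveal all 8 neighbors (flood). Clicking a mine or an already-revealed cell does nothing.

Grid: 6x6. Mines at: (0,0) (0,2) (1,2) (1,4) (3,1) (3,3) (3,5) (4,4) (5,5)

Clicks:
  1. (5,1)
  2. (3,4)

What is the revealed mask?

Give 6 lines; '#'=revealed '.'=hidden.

Answer: ......
......
......
....#.
####..
####..

Derivation:
Click 1 (5,1) count=0: revealed 8 new [(4,0) (4,1) (4,2) (4,3) (5,0) (5,1) (5,2) (5,3)] -> total=8
Click 2 (3,4) count=3: revealed 1 new [(3,4)] -> total=9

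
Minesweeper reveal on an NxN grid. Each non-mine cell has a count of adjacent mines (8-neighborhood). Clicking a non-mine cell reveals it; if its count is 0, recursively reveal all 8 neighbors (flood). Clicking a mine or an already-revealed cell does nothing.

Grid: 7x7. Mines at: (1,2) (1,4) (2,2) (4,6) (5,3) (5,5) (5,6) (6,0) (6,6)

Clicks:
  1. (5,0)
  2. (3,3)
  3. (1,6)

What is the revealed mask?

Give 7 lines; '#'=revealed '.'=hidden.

Click 1 (5,0) count=1: revealed 1 new [(5,0)] -> total=1
Click 2 (3,3) count=1: revealed 1 new [(3,3)] -> total=2
Click 3 (1,6) count=0: revealed 8 new [(0,5) (0,6) (1,5) (1,6) (2,5) (2,6) (3,5) (3,6)] -> total=10

Answer: .....##
.....##
.....##
...#.##
.......
#......
.......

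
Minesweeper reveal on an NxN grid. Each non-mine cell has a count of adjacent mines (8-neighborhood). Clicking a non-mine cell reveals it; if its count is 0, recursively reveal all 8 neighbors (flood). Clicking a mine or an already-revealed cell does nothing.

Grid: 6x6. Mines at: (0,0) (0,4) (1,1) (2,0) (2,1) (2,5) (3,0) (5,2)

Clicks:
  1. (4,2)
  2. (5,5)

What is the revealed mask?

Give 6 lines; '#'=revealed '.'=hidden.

Click 1 (4,2) count=1: revealed 1 new [(4,2)] -> total=1
Click 2 (5,5) count=0: revealed 16 new [(1,2) (1,3) (1,4) (2,2) (2,3) (2,4) (3,2) (3,3) (3,4) (3,5) (4,3) (4,4) (4,5) (5,3) (5,4) (5,5)] -> total=17

Answer: ......
..###.
..###.
..####
..####
...###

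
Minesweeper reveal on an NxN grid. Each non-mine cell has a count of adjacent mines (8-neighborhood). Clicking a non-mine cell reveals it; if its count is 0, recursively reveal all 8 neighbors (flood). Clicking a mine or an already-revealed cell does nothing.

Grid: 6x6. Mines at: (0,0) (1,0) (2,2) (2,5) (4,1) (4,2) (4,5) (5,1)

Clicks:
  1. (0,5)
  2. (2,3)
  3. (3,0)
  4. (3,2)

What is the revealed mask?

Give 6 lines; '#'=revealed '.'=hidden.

Answer: .#####
.#####
...#..
#.#...
......
......

Derivation:
Click 1 (0,5) count=0: revealed 10 new [(0,1) (0,2) (0,3) (0,4) (0,5) (1,1) (1,2) (1,3) (1,4) (1,5)] -> total=10
Click 2 (2,3) count=1: revealed 1 new [(2,3)] -> total=11
Click 3 (3,0) count=1: revealed 1 new [(3,0)] -> total=12
Click 4 (3,2) count=3: revealed 1 new [(3,2)] -> total=13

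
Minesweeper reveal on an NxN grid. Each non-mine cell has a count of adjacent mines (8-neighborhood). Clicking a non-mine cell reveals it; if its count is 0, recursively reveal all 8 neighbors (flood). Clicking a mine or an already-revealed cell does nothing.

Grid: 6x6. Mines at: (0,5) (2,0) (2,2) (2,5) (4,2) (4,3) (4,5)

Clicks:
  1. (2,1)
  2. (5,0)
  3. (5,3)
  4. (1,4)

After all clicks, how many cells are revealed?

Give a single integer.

Answer: 9

Derivation:
Click 1 (2,1) count=2: revealed 1 new [(2,1)] -> total=1
Click 2 (5,0) count=0: revealed 6 new [(3,0) (3,1) (4,0) (4,1) (5,0) (5,1)] -> total=7
Click 3 (5,3) count=2: revealed 1 new [(5,3)] -> total=8
Click 4 (1,4) count=2: revealed 1 new [(1,4)] -> total=9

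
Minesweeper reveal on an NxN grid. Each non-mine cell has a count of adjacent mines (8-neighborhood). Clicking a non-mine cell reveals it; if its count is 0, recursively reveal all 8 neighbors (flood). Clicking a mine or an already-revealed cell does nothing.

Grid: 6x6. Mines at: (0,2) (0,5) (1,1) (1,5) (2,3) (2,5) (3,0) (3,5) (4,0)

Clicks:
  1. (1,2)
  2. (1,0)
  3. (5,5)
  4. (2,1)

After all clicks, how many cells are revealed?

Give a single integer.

Answer: 17

Derivation:
Click 1 (1,2) count=3: revealed 1 new [(1,2)] -> total=1
Click 2 (1,0) count=1: revealed 1 new [(1,0)] -> total=2
Click 3 (5,5) count=0: revealed 14 new [(3,1) (3,2) (3,3) (3,4) (4,1) (4,2) (4,3) (4,4) (4,5) (5,1) (5,2) (5,3) (5,4) (5,5)] -> total=16
Click 4 (2,1) count=2: revealed 1 new [(2,1)] -> total=17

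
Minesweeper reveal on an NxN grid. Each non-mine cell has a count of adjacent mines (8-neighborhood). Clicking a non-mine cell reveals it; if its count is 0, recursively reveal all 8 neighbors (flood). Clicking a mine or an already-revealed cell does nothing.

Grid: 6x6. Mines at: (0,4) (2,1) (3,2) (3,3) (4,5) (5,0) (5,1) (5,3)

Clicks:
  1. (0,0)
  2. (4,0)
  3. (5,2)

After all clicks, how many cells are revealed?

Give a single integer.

Click 1 (0,0) count=0: revealed 8 new [(0,0) (0,1) (0,2) (0,3) (1,0) (1,1) (1,2) (1,3)] -> total=8
Click 2 (4,0) count=2: revealed 1 new [(4,0)] -> total=9
Click 3 (5,2) count=2: revealed 1 new [(5,2)] -> total=10

Answer: 10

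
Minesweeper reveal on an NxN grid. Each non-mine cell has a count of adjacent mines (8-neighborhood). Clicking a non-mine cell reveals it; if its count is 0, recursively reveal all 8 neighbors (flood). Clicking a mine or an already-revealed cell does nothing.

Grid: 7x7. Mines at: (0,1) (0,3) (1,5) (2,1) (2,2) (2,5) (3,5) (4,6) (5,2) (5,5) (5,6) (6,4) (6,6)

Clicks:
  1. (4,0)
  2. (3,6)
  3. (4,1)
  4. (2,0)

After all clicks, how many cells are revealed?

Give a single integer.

Click 1 (4,0) count=0: revealed 8 new [(3,0) (3,1) (4,0) (4,1) (5,0) (5,1) (6,0) (6,1)] -> total=8
Click 2 (3,6) count=3: revealed 1 new [(3,6)] -> total=9
Click 3 (4,1) count=1: revealed 0 new [(none)] -> total=9
Click 4 (2,0) count=1: revealed 1 new [(2,0)] -> total=10

Answer: 10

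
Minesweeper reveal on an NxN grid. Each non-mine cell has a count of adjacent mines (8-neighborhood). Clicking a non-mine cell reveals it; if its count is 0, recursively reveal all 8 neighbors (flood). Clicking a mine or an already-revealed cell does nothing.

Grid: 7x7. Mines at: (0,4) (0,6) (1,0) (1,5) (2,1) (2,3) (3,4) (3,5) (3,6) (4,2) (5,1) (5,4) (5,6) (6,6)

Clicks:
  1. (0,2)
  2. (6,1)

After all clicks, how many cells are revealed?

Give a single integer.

Click 1 (0,2) count=0: revealed 6 new [(0,1) (0,2) (0,3) (1,1) (1,2) (1,3)] -> total=6
Click 2 (6,1) count=1: revealed 1 new [(6,1)] -> total=7

Answer: 7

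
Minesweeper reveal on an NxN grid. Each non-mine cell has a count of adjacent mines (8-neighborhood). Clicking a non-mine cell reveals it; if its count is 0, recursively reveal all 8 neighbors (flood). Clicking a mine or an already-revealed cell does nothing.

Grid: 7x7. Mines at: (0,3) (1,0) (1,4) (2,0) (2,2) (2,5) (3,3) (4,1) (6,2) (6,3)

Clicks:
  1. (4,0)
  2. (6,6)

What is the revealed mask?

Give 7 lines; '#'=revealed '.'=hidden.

Click 1 (4,0) count=1: revealed 1 new [(4,0)] -> total=1
Click 2 (6,6) count=0: revealed 12 new [(3,4) (3,5) (3,6) (4,4) (4,5) (4,6) (5,4) (5,5) (5,6) (6,4) (6,5) (6,6)] -> total=13

Answer: .......
.......
.......
....###
#...###
....###
....###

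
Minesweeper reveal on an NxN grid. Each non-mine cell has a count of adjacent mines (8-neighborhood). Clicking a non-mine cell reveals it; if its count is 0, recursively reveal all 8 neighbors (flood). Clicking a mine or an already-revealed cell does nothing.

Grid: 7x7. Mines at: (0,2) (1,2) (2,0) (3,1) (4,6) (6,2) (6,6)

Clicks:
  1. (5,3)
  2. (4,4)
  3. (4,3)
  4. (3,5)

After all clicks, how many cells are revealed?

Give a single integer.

Answer: 29

Derivation:
Click 1 (5,3) count=1: revealed 1 new [(5,3)] -> total=1
Click 2 (4,4) count=0: revealed 28 new [(0,3) (0,4) (0,5) (0,6) (1,3) (1,4) (1,5) (1,6) (2,2) (2,3) (2,4) (2,5) (2,6) (3,2) (3,3) (3,4) (3,5) (3,6) (4,2) (4,3) (4,4) (4,5) (5,2) (5,4) (5,5) (6,3) (6,4) (6,5)] -> total=29
Click 3 (4,3) count=0: revealed 0 new [(none)] -> total=29
Click 4 (3,5) count=1: revealed 0 new [(none)] -> total=29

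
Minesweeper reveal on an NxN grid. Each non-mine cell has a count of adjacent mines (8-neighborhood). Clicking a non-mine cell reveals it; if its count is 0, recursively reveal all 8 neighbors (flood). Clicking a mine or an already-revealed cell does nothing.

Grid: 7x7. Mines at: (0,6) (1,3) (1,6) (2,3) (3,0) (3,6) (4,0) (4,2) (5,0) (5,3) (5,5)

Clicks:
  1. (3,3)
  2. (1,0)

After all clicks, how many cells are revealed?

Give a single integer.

Answer: 10

Derivation:
Click 1 (3,3) count=2: revealed 1 new [(3,3)] -> total=1
Click 2 (1,0) count=0: revealed 9 new [(0,0) (0,1) (0,2) (1,0) (1,1) (1,2) (2,0) (2,1) (2,2)] -> total=10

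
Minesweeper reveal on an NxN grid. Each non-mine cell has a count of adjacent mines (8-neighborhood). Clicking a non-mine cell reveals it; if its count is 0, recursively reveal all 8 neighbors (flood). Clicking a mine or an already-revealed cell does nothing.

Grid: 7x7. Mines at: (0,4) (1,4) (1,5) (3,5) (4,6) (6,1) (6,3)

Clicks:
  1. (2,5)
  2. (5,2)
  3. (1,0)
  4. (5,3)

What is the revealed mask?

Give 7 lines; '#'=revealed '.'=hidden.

Click 1 (2,5) count=3: revealed 1 new [(2,5)] -> total=1
Click 2 (5,2) count=2: revealed 1 new [(5,2)] -> total=2
Click 3 (1,0) count=0: revealed 27 new [(0,0) (0,1) (0,2) (0,3) (1,0) (1,1) (1,2) (1,3) (2,0) (2,1) (2,2) (2,3) (2,4) (3,0) (3,1) (3,2) (3,3) (3,4) (4,0) (4,1) (4,2) (4,3) (4,4) (5,0) (5,1) (5,3) (5,4)] -> total=29
Click 4 (5,3) count=1: revealed 0 new [(none)] -> total=29

Answer: ####...
####...
######.
#####..
#####..
#####..
.......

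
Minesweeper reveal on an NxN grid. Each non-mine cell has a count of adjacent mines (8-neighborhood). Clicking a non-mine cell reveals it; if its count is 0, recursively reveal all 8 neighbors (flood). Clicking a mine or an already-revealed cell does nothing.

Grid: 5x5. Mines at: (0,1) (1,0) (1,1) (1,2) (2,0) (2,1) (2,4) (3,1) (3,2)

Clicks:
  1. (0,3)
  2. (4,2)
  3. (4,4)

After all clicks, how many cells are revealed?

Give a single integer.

Click 1 (0,3) count=1: revealed 1 new [(0,3)] -> total=1
Click 2 (4,2) count=2: revealed 1 new [(4,2)] -> total=2
Click 3 (4,4) count=0: revealed 4 new [(3,3) (3,4) (4,3) (4,4)] -> total=6

Answer: 6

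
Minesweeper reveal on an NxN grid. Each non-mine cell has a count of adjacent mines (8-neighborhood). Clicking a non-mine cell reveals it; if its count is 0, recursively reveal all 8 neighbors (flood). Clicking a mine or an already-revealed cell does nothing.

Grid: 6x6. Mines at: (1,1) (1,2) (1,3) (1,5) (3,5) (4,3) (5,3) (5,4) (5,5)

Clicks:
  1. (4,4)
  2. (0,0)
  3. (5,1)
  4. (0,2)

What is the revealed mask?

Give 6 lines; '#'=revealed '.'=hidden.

Click 1 (4,4) count=5: revealed 1 new [(4,4)] -> total=1
Click 2 (0,0) count=1: revealed 1 new [(0,0)] -> total=2
Click 3 (5,1) count=0: revealed 12 new [(2,0) (2,1) (2,2) (3,0) (3,1) (3,2) (4,0) (4,1) (4,2) (5,0) (5,1) (5,2)] -> total=14
Click 4 (0,2) count=3: revealed 1 new [(0,2)] -> total=15

Answer: #.#...
......
###...
###...
###.#.
###...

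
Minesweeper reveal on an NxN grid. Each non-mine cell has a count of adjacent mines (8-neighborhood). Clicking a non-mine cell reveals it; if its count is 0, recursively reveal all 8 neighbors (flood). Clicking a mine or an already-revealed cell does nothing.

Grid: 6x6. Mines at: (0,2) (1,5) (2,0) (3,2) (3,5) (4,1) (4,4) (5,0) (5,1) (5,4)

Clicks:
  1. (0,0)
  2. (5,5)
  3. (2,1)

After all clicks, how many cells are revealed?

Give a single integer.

Answer: 6

Derivation:
Click 1 (0,0) count=0: revealed 4 new [(0,0) (0,1) (1,0) (1,1)] -> total=4
Click 2 (5,5) count=2: revealed 1 new [(5,5)] -> total=5
Click 3 (2,1) count=2: revealed 1 new [(2,1)] -> total=6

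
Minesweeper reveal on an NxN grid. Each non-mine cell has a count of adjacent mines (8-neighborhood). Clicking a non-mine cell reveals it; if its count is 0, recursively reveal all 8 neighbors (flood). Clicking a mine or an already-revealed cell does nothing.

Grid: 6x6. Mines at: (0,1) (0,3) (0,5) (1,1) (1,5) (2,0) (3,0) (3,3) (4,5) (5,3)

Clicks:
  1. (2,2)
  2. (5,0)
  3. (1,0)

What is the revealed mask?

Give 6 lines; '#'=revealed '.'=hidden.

Click 1 (2,2) count=2: revealed 1 new [(2,2)] -> total=1
Click 2 (5,0) count=0: revealed 6 new [(4,0) (4,1) (4,2) (5,0) (5,1) (5,2)] -> total=7
Click 3 (1,0) count=3: revealed 1 new [(1,0)] -> total=8

Answer: ......
#.....
..#...
......
###...
###...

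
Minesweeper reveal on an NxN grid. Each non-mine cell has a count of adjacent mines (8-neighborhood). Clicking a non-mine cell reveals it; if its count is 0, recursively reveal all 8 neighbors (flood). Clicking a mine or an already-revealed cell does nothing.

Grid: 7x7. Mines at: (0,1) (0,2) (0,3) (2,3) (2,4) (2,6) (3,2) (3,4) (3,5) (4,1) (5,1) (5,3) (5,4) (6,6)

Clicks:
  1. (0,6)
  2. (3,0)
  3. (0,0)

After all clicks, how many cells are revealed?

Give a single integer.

Answer: 8

Derivation:
Click 1 (0,6) count=0: revealed 6 new [(0,4) (0,5) (0,6) (1,4) (1,5) (1,6)] -> total=6
Click 2 (3,0) count=1: revealed 1 new [(3,0)] -> total=7
Click 3 (0,0) count=1: revealed 1 new [(0,0)] -> total=8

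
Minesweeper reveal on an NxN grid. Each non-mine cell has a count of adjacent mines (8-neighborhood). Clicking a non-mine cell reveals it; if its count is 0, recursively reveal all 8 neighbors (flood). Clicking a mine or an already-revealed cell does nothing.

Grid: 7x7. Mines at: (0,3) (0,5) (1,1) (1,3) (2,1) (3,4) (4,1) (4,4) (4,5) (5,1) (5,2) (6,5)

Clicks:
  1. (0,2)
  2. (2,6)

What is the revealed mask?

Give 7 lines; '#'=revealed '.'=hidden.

Answer: ..#....
.....##
.....##
.....##
.......
.......
.......

Derivation:
Click 1 (0,2) count=3: revealed 1 new [(0,2)] -> total=1
Click 2 (2,6) count=0: revealed 6 new [(1,5) (1,6) (2,5) (2,6) (3,5) (3,6)] -> total=7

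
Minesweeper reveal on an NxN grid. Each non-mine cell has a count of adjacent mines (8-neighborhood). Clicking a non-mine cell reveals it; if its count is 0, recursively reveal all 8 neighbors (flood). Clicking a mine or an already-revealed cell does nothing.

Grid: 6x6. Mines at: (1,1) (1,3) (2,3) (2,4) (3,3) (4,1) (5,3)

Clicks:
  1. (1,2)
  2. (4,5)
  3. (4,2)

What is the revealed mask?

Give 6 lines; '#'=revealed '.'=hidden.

Click 1 (1,2) count=3: revealed 1 new [(1,2)] -> total=1
Click 2 (4,5) count=0: revealed 6 new [(3,4) (3,5) (4,4) (4,5) (5,4) (5,5)] -> total=7
Click 3 (4,2) count=3: revealed 1 new [(4,2)] -> total=8

Answer: ......
..#...
......
....##
..#.##
....##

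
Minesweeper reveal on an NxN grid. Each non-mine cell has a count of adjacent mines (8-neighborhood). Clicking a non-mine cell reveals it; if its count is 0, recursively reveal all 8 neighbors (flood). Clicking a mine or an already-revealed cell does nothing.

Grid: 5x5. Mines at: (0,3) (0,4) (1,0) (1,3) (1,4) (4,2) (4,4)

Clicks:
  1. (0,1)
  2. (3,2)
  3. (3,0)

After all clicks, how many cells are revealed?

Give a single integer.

Answer: 8

Derivation:
Click 1 (0,1) count=1: revealed 1 new [(0,1)] -> total=1
Click 2 (3,2) count=1: revealed 1 new [(3,2)] -> total=2
Click 3 (3,0) count=0: revealed 6 new [(2,0) (2,1) (3,0) (3,1) (4,0) (4,1)] -> total=8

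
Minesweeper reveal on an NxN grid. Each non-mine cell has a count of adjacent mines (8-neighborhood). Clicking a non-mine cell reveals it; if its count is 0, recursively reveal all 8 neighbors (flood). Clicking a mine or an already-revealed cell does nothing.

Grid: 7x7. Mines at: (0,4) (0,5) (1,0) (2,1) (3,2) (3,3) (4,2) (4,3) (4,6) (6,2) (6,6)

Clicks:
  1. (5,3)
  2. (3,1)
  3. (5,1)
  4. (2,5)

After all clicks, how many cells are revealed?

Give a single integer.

Click 1 (5,3) count=3: revealed 1 new [(5,3)] -> total=1
Click 2 (3,1) count=3: revealed 1 new [(3,1)] -> total=2
Click 3 (5,1) count=2: revealed 1 new [(5,1)] -> total=3
Click 4 (2,5) count=0: revealed 9 new [(1,4) (1,5) (1,6) (2,4) (2,5) (2,6) (3,4) (3,5) (3,6)] -> total=12

Answer: 12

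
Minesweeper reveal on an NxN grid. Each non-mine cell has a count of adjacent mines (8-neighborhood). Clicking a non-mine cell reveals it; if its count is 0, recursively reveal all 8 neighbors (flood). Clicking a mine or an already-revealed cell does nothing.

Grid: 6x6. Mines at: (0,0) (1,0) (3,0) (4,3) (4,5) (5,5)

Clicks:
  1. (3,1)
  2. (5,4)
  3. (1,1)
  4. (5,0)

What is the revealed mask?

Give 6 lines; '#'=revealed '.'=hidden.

Answer: ......
.#....
......
.#....
###...
###.#.

Derivation:
Click 1 (3,1) count=1: revealed 1 new [(3,1)] -> total=1
Click 2 (5,4) count=3: revealed 1 new [(5,4)] -> total=2
Click 3 (1,1) count=2: revealed 1 new [(1,1)] -> total=3
Click 4 (5,0) count=0: revealed 6 new [(4,0) (4,1) (4,2) (5,0) (5,1) (5,2)] -> total=9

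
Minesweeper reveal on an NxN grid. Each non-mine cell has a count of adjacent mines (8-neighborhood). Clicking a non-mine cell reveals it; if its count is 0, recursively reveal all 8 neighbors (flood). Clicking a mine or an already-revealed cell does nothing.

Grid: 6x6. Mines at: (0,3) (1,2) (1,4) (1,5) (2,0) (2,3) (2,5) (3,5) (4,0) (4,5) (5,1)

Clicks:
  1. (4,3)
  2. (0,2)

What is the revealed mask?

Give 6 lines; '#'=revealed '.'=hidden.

Answer: ..#...
......
......
..###.
..###.
..###.

Derivation:
Click 1 (4,3) count=0: revealed 9 new [(3,2) (3,3) (3,4) (4,2) (4,3) (4,4) (5,2) (5,3) (5,4)] -> total=9
Click 2 (0,2) count=2: revealed 1 new [(0,2)] -> total=10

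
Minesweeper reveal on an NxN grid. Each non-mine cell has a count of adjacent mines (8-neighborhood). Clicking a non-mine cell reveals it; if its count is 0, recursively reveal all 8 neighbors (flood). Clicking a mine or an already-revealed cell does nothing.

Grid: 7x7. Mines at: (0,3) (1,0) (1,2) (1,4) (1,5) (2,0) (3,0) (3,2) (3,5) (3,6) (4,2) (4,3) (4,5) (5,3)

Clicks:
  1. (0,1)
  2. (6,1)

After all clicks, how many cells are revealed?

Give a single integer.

Click 1 (0,1) count=2: revealed 1 new [(0,1)] -> total=1
Click 2 (6,1) count=0: revealed 8 new [(4,0) (4,1) (5,0) (5,1) (5,2) (6,0) (6,1) (6,2)] -> total=9

Answer: 9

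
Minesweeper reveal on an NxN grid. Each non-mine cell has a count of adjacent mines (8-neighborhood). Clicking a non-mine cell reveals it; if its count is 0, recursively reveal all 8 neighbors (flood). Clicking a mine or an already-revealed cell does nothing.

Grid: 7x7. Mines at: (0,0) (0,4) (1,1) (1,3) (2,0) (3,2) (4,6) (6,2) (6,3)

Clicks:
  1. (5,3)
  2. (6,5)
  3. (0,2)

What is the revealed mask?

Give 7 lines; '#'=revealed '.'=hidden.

Answer: ..#....
.......
.......
.......
.......
...####
....###

Derivation:
Click 1 (5,3) count=2: revealed 1 new [(5,3)] -> total=1
Click 2 (6,5) count=0: revealed 6 new [(5,4) (5,5) (5,6) (6,4) (6,5) (6,6)] -> total=7
Click 3 (0,2) count=2: revealed 1 new [(0,2)] -> total=8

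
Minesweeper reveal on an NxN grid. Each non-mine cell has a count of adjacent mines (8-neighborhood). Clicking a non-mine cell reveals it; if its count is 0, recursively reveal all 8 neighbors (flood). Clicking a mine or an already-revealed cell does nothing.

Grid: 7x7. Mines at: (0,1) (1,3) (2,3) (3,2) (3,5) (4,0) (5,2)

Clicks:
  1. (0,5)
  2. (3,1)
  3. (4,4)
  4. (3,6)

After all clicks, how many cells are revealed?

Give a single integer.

Answer: 12

Derivation:
Click 1 (0,5) count=0: revealed 9 new [(0,4) (0,5) (0,6) (1,4) (1,5) (1,6) (2,4) (2,5) (2,6)] -> total=9
Click 2 (3,1) count=2: revealed 1 new [(3,1)] -> total=10
Click 3 (4,4) count=1: revealed 1 new [(4,4)] -> total=11
Click 4 (3,6) count=1: revealed 1 new [(3,6)] -> total=12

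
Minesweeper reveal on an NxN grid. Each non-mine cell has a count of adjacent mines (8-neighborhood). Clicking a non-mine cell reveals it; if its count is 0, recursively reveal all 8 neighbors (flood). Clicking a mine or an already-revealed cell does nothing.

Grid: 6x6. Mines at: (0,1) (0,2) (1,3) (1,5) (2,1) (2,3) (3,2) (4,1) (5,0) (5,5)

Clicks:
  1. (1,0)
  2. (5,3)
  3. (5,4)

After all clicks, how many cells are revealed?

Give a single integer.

Answer: 7

Derivation:
Click 1 (1,0) count=2: revealed 1 new [(1,0)] -> total=1
Click 2 (5,3) count=0: revealed 6 new [(4,2) (4,3) (4,4) (5,2) (5,3) (5,4)] -> total=7
Click 3 (5,4) count=1: revealed 0 new [(none)] -> total=7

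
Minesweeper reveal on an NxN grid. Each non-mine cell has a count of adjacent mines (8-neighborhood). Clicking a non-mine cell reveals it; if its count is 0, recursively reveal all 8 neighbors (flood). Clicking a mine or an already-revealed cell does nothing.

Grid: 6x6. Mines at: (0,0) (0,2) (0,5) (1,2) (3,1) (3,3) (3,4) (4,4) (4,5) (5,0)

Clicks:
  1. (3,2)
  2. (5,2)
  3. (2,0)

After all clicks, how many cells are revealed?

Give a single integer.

Answer: 8

Derivation:
Click 1 (3,2) count=2: revealed 1 new [(3,2)] -> total=1
Click 2 (5,2) count=0: revealed 6 new [(4,1) (4,2) (4,3) (5,1) (5,2) (5,3)] -> total=7
Click 3 (2,0) count=1: revealed 1 new [(2,0)] -> total=8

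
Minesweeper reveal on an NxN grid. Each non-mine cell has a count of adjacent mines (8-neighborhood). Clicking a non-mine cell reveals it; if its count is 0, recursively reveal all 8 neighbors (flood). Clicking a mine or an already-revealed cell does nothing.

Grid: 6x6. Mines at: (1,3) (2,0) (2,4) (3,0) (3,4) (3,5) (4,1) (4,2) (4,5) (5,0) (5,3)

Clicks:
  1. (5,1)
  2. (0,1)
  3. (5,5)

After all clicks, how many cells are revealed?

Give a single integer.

Answer: 8

Derivation:
Click 1 (5,1) count=3: revealed 1 new [(5,1)] -> total=1
Click 2 (0,1) count=0: revealed 6 new [(0,0) (0,1) (0,2) (1,0) (1,1) (1,2)] -> total=7
Click 3 (5,5) count=1: revealed 1 new [(5,5)] -> total=8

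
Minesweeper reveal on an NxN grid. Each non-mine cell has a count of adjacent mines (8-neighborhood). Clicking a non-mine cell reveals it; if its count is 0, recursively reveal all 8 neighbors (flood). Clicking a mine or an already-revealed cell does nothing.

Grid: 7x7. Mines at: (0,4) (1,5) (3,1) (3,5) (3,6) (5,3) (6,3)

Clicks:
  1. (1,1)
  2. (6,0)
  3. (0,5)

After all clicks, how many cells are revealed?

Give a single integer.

Click 1 (1,1) count=0: revealed 20 new [(0,0) (0,1) (0,2) (0,3) (1,0) (1,1) (1,2) (1,3) (1,4) (2,0) (2,1) (2,2) (2,3) (2,4) (3,2) (3,3) (3,4) (4,2) (4,3) (4,4)] -> total=20
Click 2 (6,0) count=0: revealed 8 new [(4,0) (4,1) (5,0) (5,1) (5,2) (6,0) (6,1) (6,2)] -> total=28
Click 3 (0,5) count=2: revealed 1 new [(0,5)] -> total=29

Answer: 29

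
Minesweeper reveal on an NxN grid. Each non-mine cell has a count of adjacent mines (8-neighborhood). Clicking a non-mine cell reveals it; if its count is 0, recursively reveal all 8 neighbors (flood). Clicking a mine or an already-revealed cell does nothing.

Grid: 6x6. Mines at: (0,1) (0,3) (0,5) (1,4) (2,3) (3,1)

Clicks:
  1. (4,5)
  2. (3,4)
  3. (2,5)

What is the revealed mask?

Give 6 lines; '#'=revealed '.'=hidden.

Answer: ......
......
....##
..####
######
######

Derivation:
Click 1 (4,5) count=0: revealed 18 new [(2,4) (2,5) (3,2) (3,3) (3,4) (3,5) (4,0) (4,1) (4,2) (4,3) (4,4) (4,5) (5,0) (5,1) (5,2) (5,3) (5,4) (5,5)] -> total=18
Click 2 (3,4) count=1: revealed 0 new [(none)] -> total=18
Click 3 (2,5) count=1: revealed 0 new [(none)] -> total=18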